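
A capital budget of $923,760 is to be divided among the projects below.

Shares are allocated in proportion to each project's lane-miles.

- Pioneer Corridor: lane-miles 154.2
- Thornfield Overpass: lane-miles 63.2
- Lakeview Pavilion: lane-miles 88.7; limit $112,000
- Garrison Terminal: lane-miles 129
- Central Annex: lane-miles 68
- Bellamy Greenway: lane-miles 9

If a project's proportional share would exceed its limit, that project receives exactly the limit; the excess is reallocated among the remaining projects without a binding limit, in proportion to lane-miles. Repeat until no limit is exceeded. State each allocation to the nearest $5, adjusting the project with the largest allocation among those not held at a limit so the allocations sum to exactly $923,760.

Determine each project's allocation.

Total lane-miles = 512.1.
Pro-rata shares before constraints: Pioneer Corridor 278,156.20; Thornfield Overpass 114,004.36; Lakeview Pavilion 160,002.95; Garrison Terminal 232,698.77; Central Annex 122,662.92; Bellamy Greenway 16,234.80.
Capped: Lakeview Pavilion ($112,000); remaining pool $811,760 reallocated over remaining lane-miles 423.4.
Shares after redistribution: Pioneer Corridor 295,638.62 → $295,640; Thornfield Overpass 121,169.66 → $121,170; Garrison Terminal 247,324.14 → $247,325; Central Annex 130,372.41 → $130,370; Bellamy Greenway 17,255.17 → $17,255.

Pioneer Corridor: $295,640 · Thornfield Overpass: $121,170 · Lakeview Pavilion: $112,000 · Garrison Terminal: $247,325 · Central Annex: $130,370 · Bellamy Greenway: $17,255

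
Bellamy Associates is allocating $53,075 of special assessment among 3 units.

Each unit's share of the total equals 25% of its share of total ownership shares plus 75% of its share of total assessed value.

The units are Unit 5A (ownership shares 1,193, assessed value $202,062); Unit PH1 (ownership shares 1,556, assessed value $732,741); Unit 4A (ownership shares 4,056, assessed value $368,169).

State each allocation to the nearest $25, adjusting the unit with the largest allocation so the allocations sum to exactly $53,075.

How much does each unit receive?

Unit 5A: $8,500 · Unit PH1: $25,425 · Unit 4A: $19,150

Totals — ownership shares 6,805, assessed value 1,302,972.
Blended shares (25% ownership shares + 75% assessed value): Unit 5A 0.1601; Unit PH1 0.4789; Unit 4A 0.3609.
Unrounded shares: Unit 5A 8,499.24; Unit PH1 25,419.46; Unit 4A 19,156.30.
At nearest $25: Unit 5A $8,500; Unit PH1 $25,425; Unit 4A $19,150. Sum = $53,075.
Sum already equals the total — no adjustment.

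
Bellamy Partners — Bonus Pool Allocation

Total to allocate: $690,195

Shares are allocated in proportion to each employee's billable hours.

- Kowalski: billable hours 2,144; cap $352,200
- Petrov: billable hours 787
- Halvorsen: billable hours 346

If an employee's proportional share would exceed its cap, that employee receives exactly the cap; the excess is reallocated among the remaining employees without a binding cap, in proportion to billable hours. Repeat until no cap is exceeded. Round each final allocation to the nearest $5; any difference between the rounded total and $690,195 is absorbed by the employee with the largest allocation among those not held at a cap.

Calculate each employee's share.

Kowalski: $352,200 · Petrov: $234,775 · Halvorsen: $103,220

Total billable hours = 3,277.
Proportional shares (ignoring caps): Kowalski 451,564.87; Petrov 165,756.32; Halvorsen 72,873.81.
Capped: Kowalski ($352,200); residual $337,995 reallocated over remaining billable hours 1,133.
Redistributed shares: Petrov 234,776.76 → $234,775; Halvorsen 103,218.24 → $103,220.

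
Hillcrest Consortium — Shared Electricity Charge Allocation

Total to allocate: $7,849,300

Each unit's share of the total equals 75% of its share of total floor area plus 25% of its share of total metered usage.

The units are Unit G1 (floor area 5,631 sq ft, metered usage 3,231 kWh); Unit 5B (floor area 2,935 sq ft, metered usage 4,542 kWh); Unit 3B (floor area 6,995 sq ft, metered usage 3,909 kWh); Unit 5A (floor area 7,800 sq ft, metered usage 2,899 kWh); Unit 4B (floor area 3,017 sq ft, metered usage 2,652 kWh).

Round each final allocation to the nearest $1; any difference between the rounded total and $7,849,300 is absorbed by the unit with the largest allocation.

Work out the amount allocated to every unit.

Floor area total 26,378; metered usage total 17,233.
Composite weights (75% floor area + 25% metered usage): Unit G1 0.2070; Unit 5B 0.1493; Unit 3B 0.2556; Unit 5A 0.2638; Unit 4B 0.1243.
Unrounded shares: Unit G1 1,624,626.86; Unit 5B 1,172,224.25; Unit 3B 2,006,244.90; Unit 5A 2,070,893.86; Unit 4B 975,310.14.
After rounding ($1): Unit G1 $1,624,627; Unit 5B $1,172,224; Unit 3B $2,006,245; Unit 5A $2,070,894; Unit 4B $975,310. Sum = $7,849,300.
No rounding difference to absorb.

Unit G1: $1,624,627 · Unit 5B: $1,172,224 · Unit 3B: $2,006,245 · Unit 5A: $2,070,894 · Unit 4B: $975,310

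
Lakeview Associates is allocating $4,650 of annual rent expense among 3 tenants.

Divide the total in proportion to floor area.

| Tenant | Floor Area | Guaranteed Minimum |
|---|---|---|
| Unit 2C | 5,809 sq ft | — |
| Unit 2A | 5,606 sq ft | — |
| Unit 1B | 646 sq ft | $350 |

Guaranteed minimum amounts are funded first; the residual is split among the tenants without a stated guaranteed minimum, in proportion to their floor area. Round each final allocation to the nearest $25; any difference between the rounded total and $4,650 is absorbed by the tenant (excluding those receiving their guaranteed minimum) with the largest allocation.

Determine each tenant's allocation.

Guaranteed amounts: Unit 1B $350. Remaining pool $4,300.
Remaining pool split over remaining floor area 11,415: Unit 2C 2,188.23 → $2,200; Unit 2A 2,111.77 → $2,100.

Unit 2C: $2,200 · Unit 2A: $2,100 · Unit 1B: $350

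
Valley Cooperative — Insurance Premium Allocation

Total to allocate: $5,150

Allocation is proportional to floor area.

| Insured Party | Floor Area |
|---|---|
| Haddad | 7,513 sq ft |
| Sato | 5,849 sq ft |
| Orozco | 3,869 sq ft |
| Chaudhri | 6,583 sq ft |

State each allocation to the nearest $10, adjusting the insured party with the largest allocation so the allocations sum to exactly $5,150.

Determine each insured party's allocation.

Floor area total: 23,814.
Proportional shares: Haddad 7,513/23,814 × $5,150 = 1,624.76; Sato 5,849/23,814 × $5,150 = 1,264.90; Orozco 3,869/23,814 × $5,150 = 836.71; Chaudhri 6,583/23,814 × $5,150 = 1,423.64.
After rounding ($10): Haddad $1,620; Sato $1,260; Orozco $840; Chaudhri $1,420. Sum = $5,140.
Difference $5,150 − $5,140 = +$10 applied to largest allocation (Haddad): Haddad becomes $1,630.

Haddad: $1,630; Sato: $1,260; Orozco: $840; Chaudhri: $1,420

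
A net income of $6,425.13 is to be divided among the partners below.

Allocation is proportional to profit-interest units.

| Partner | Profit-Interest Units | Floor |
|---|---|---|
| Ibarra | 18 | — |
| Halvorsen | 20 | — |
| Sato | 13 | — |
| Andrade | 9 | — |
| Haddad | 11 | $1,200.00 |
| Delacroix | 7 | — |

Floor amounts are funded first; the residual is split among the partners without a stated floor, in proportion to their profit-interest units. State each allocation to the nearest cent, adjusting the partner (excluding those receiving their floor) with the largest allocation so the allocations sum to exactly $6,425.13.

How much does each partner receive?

Fund the minimums — Haddad $1,200.00. Residual $5,225.13.
Residual split over remaining profit-interest units 67: Ibarra 1,403.7663 → $1,403.77; Halvorsen 1,559.7403 → $1,559.74; Sato 1,013.8312 → $1,013.83; Andrade 701.8831 → $701.88; Delacroix 545.9091 → $545.91.

Ibarra: $1,403.77 · Halvorsen: $1,559.74 · Sato: $1,013.83 · Andrade: $701.88 · Haddad: $1,200.00 · Delacroix: $545.91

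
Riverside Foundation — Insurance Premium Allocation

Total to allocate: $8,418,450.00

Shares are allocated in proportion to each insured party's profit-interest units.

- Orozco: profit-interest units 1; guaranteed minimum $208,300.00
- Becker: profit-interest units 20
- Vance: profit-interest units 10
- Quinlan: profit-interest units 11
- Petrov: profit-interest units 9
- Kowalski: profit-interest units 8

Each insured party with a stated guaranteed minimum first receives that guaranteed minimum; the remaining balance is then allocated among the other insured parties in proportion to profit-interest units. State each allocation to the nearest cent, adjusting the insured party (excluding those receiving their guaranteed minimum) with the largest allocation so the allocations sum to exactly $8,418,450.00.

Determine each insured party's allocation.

Minimums first: Orozco $208,300.00. Balance $8,210,150.00.
Balance split over remaining profit-interest units 58: Becker 2,831,086.2069 → $2,831,086.21; Vance 1,415,543.1034 → $1,415,543.10; Quinlan 1,557,097.4138 → $1,557,097.41; Petrov 1,273,988.7931 → $1,273,988.79; Kowalski 1,132,434.4828 → $1,132,434.48.
Rounding difference +$0.01 applied to Becker → $2,831,086.22.

Orozco: $208,300.00 | Becker: $2,831,086.22 | Vance: $1,415,543.10 | Quinlan: $1,557,097.41 | Petrov: $1,273,988.79 | Kowalski: $1,132,434.48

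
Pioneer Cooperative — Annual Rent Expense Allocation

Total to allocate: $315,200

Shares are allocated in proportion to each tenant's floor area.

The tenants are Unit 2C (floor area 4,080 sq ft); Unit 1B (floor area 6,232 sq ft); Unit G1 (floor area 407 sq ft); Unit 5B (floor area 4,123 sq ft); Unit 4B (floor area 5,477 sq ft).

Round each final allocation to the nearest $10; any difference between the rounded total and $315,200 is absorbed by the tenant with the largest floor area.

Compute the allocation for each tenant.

Unit 2C: $63,290 | Unit 1B: $96,680 | Unit G1: $6,310 | Unit 5B: $63,960 | Unit 4B: $84,960

Total floor area = 4,080 + 6,232 + 407 + 4,123 + 5,477 = 20,319.
Raw shares: Unit 2C 63,291.30; Unit 1B 96,674.36; Unit G1 6,313.62; Unit 5B 63,958.34; Unit 4B 84,962.37.
At nearest $10: Unit 2C $63,290; Unit 1B $96,670; Unit G1 $6,310; Unit 5B $63,960; Unit 4B $84,960. Sum = $315,190.
Difference $315,200 − $315,190 = +$10 applied to largest floor area (Unit 1B): Unit 1B becomes $96,680.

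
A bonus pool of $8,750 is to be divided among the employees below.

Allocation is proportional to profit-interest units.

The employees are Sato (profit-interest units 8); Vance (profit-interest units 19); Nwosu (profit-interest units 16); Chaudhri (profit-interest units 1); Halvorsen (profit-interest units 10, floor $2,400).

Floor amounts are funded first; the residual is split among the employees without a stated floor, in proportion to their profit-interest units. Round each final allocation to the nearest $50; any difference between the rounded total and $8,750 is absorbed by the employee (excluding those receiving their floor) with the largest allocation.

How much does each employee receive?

Sato: $1,150; Vance: $2,750; Nwosu: $2,300; Chaudhri: $150; Halvorsen: $2,400

Fund the minimums — Halvorsen $2,400. Remaining pool $6,350.
Remaining pool split over remaining profit-interest units 44: Sato 1,154.55 → $1,150; Vance 2,742.05 → $2,750; Nwosu 2,309.09 → $2,300; Chaudhri 144.32 → $150.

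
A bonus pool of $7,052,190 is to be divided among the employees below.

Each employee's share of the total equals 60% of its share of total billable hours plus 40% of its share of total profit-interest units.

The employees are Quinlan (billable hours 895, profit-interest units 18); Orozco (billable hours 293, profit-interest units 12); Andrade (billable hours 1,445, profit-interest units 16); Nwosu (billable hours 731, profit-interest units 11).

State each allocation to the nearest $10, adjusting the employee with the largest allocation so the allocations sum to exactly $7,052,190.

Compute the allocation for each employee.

Quinlan: $2,016,550 | Orozco: $962,410 | Andrade: $2,609,380 | Nwosu: $1,463,850

Totals — billable hours 3,364, profit-interest units 57.
Composite weights (60% billable hours + 40% profit-interest units): Quinlan 0.2859; Orozco 0.1365; Andrade 0.3700; Nwosu 0.2076.
Unrounded shares: Quinlan 2,016,553.85; Orozco 962,410.55; Andrade 2,609,377.97; Nwosu 1,463,847.63.
Rounded to nearest $10: Quinlan $2,016,550; Orozco $962,410; Andrade $2,609,380; Nwosu $1,463,850. Sum = $7,052,190.
No rounding difference to absorb.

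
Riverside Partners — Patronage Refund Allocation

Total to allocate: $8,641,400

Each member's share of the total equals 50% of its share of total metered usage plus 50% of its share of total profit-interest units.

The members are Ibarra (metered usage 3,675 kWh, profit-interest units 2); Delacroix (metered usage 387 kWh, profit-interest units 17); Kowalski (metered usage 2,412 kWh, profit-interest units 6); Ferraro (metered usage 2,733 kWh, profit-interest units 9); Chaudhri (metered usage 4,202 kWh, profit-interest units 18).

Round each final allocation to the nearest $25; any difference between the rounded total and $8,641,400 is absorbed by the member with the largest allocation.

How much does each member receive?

Metered usage total 13,409; profit-interest units total 52.
Blended shares (50% metered usage + 50% profit-interest units): Ibarra 0.1563; Delacroix 0.1779; Kowalski 0.1476; Ferraro 0.1884; Chaudhri 0.3298.
Raw shares: Ibarra 1,350,353.53; Delacroix 1,537,237.18; Kowalski 1,275,746.31; Ferraro 1,628,451.32; Chaudhri 2,849,611.66.
Rounded to nearest $25: Ibarra $1,350,350; Delacroix $1,537,225; Kowalski $1,275,750; Ferraro $1,628,450; Chaudhri $2,849,600. Sum = $8,641,375.
Difference $8,641,400 − $8,641,375 = +$25 applied to largest allocation (Chaudhri): Chaudhri becomes $2,849,625.

Ibarra: $1,350,350 | Delacroix: $1,537,225 | Kowalski: $1,275,750 | Ferraro: $1,628,450 | Chaudhri: $2,849,625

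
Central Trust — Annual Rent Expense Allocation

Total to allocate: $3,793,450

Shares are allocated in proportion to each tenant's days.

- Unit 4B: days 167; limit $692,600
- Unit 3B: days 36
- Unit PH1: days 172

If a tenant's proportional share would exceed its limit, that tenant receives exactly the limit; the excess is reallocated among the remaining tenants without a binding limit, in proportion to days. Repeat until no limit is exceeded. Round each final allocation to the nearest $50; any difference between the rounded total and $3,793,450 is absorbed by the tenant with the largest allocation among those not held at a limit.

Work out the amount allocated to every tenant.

Sum of days: 375.
Proportional shares (ignoring caps): Unit 4B 1,689,349.73; Unit 3B 364,171.20; Unit PH1 1,739,929.07.
Capped: Unit 4B ($692,600); balance $3,100,850 reallocated over remaining days 208.
Remaining shares: Unit 3B 536,685.58 → $536,700; Unit PH1 2,564,164.42 → $2,564,150.

Unit 4B: $692,600 · Unit 3B: $536,700 · Unit PH1: $2,564,150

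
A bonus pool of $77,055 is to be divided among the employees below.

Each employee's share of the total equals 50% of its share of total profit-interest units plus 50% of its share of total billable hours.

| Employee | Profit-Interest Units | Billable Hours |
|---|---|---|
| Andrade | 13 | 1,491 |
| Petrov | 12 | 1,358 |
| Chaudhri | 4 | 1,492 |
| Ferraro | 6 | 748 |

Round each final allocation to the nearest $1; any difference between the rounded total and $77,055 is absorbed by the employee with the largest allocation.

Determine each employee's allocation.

Totals — profit-interest units 35, billable hours 5,089.
Combined weights (50% profit-interest units + 50% billable hours): Andrade 0.3322; Petrov 0.3049; Chaudhri 0.2037; Ferraro 0.1592.
Unrounded shares: Andrade 25,598.19; Petrov 23,490.49; Chaudhri 15,698.69; Ferraro 12,267.63.
After rounding ($1): Andrade $25,598; Petrov $23,490; Chaudhri $15,699; Ferraro $12,268. Sum = $77,055.
Rounded total matches; no reconciliation needed.

Andrade: $25,598 · Petrov: $23,490 · Chaudhri: $15,699 · Ferraro: $12,268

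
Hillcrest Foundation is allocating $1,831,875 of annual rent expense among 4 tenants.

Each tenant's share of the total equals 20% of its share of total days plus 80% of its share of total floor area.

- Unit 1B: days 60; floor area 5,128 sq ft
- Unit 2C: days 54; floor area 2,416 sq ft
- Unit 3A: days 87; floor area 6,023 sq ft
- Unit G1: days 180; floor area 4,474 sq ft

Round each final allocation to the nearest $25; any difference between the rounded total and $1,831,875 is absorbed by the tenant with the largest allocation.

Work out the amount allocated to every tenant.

Unit 1B: $474,250; Unit 2C: $248,175; Unit 3A: $572,925; Unit G1: $536,525

Days total 381; floor area total 18,041.
Blended shares (20% days + 80% floor area): Unit 1B 0.2589; Unit 2C 0.1355; Unit 3A 0.3127; Unit G1 0.2929.
Proportional shares: Unit 1B 474,252.70; Unit 2C 248,182.81; Unit 3A 572,918.60; Unit G1 536,520.90.
After rounding ($25): Unit 1B $474,250; Unit 2C $248,175; Unit 3A $572,925; Unit G1 $536,525. Sum = $1,831,875.
Rounded total matches; no reconciliation needed.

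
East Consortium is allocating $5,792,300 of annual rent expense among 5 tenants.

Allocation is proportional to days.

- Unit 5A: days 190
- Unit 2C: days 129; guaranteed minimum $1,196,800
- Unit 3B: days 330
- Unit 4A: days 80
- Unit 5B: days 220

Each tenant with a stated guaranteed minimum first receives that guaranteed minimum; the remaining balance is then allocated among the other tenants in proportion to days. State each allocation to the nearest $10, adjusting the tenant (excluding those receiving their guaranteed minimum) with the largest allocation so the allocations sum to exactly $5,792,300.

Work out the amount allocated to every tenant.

Unit 5A: $1,064,810 · Unit 2C: $1,196,800 · Unit 3B: $1,849,410 · Unit 4A: $448,340 · Unit 5B: $1,232,940

Fund the minimums — Unit 2C $1,196,800. Remaining pool $4,595,500.
Remaining pool split over remaining days 820: Unit 5A 1,064,810.98 → $1,064,810; Unit 3B 1,849,408.54 → $1,849,410; Unit 4A 448,341.46 → $448,340; Unit 5B 1,232,939.02 → $1,232,940.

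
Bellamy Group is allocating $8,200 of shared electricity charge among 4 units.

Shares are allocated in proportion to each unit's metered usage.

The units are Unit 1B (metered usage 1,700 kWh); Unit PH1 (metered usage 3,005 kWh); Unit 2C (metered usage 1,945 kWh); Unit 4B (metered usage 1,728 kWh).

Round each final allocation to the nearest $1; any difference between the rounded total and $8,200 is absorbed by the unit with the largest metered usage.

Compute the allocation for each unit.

Sum of metered usage: 1,700 + 3,005 + 1,945 + 1,728 = 8,378.
Unrounded shares: Unit 1B 1,663.88; Unit PH1 2,941.16; Unit 2C 1,903.68; Unit 4B 1,691.29.
After rounding ($1): Unit 1B $1,664; Unit PH1 $2,941; Unit 2C $1,904; Unit 4B $1,691. Sum = $8,200.
Rounded total matches; no reconciliation needed.

Unit 1B: $1,664 · Unit PH1: $2,941 · Unit 2C: $1,904 · Unit 4B: $1,691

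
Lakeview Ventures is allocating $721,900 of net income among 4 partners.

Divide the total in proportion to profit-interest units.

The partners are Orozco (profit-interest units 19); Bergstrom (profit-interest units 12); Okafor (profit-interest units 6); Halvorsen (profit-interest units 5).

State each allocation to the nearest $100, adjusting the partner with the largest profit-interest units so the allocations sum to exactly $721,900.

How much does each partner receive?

Combined profit-interest units = 19 + 12 + 6 + 5 = 42.
Unrounded shares: Orozco 326,573.81; Bergstrom 206,257.14; Okafor 103,128.57; Halvorsen 85,940.48.
At nearest $100: Orozco $326,600; Bergstrom $206,300; Okafor $103,100; Halvorsen $85,900. Sum = $721,900.
Sum already equals the total — no adjustment.

Orozco: $326,600; Bergstrom: $206,300; Okafor: $103,100; Halvorsen: $85,900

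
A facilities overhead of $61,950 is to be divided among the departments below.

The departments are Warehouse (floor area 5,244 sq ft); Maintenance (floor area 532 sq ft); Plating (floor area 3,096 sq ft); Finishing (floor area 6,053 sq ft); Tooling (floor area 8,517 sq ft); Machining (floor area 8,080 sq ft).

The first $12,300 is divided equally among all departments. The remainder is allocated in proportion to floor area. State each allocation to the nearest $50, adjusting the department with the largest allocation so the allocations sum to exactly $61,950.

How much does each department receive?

Equal tier: $12,300 ÷ 6 = $2,050 apiece.
Remainder $49,650 by floor area (total 31,522): Warehouse 8,259.77 → $8,250; Maintenance 837.95 → $850; Plating 4,876.48 → $4,900; Finishing 9,534.02 → $9,550; Tooling 13,415.05 → $13,400; Machining 12,726.73 → $12,750.
Rounding difference −$50 on remainder applied to Tooling.
Totals: Warehouse $2,050 + $8,250 = $10,300; Maintenance $2,050 + $850 = $2,900; Plating $2,050 + $4,900 = $6,950; Finishing $2,050 + $9,550 = $11,600; Tooling $2,050 + $13,350 = $15,400; Machining $2,050 + $12,750 = $14,800.

Warehouse: $10,300; Maintenance: $2,900; Plating: $6,950; Finishing: $11,600; Tooling: $15,400; Machining: $14,800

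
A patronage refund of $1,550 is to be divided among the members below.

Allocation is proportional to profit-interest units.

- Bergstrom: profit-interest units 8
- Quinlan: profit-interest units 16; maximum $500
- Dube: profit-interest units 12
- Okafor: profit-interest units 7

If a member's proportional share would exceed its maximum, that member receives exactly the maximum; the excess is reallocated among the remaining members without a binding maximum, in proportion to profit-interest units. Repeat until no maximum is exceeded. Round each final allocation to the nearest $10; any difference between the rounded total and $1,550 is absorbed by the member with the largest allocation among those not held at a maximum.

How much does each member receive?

Profit-interest units total: 43.
Proportional shares (ignoring caps): Bergstrom 288.37; Quinlan 576.74; Dube 432.56; Okafor 252.33.
Held at cap: Quinlan ($500); balance $1,050 reallocated over remaining profit-interest units 27.
Redistributed shares: Bergstrom 311.11 → $310; Dube 466.67 → $470; Okafor 272.22 → $270.

Bergstrom: $310 | Quinlan: $500 | Dube: $470 | Okafor: $270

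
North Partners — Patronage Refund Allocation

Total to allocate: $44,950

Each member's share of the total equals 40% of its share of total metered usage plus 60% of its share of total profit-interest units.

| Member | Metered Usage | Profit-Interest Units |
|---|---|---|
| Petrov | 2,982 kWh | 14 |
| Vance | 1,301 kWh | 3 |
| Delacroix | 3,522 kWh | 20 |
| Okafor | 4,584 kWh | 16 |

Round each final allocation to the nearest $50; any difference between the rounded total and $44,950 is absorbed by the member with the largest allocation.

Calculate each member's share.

Totals — metered usage 12,389, profit-interest units 53.
Composite weights (40% metered usage + 60% profit-interest units): Petrov 0.2548; Vance 0.0760; Delacroix 0.3401; Okafor 0.3291.
Pro-rata amounts: Petrov 11,451.89; Vance 3,414.73; Delacroix 15,288.79; Okafor 14,794.59.
Rounded to nearest $50: Petrov $11,450; Vance $3,400; Delacroix $15,300; Okafor $14,800. Sum = $44,950.
Sum already equals the total — no adjustment.

Petrov: $11,450 | Vance: $3,400 | Delacroix: $15,300 | Okafor: $14,800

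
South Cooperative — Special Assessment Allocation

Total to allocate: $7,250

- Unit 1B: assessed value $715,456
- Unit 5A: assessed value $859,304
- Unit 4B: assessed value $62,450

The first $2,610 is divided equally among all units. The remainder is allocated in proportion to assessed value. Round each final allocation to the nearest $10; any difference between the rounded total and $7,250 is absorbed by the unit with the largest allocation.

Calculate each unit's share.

Equal tier: $2,610 ÷ 3 = $870 apiece.
Remainder $4,640 by assessed value (total 1,637,210): Unit 1B 2,027.67 → $2,030; Unit 5A 2,435.34 → $2,440; Unit 4B 176.99 → $180.
Rounding difference −$10 on remainder applied to Unit 5A.
Totals: Unit 1B $870 + $2,030 = $2,900; Unit 5A $870 + $2,430 = $3,300; Unit 4B $870 + $180 = $1,050.

Unit 1B: $2,900 | Unit 5A: $3,300 | Unit 4B: $1,050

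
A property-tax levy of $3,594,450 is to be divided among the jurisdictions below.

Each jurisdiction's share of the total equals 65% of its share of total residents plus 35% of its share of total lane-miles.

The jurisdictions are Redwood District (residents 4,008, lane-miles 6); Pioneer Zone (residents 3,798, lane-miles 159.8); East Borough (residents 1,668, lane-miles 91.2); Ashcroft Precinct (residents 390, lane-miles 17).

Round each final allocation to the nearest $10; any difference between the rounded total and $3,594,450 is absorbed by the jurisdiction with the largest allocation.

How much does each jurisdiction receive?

Totals — residents 9,864, lane-miles 274.
Blended shares (65% residents + 35% lane-miles): Redwood District 0.2718; Pioneer Zone 0.4544; East Borough 0.2264; Ashcroft Precinct 0.0474.
Proportional shares: Redwood District 976,885.80; Pioneer Zone 1,633,310.21; East Borough 813,823.71; Ashcroft Precinct 170,430.28.
After rounding ($10): Redwood District $976,890; Pioneer Zone $1,633,310; East Borough $813,820; Ashcroft Precinct $170,430. Sum = $3,594,450.
Rounded total matches; no reconciliation needed.

Redwood District: $976,890 · Pioneer Zone: $1,633,310 · East Borough: $813,820 · Ashcroft Precinct: $170,430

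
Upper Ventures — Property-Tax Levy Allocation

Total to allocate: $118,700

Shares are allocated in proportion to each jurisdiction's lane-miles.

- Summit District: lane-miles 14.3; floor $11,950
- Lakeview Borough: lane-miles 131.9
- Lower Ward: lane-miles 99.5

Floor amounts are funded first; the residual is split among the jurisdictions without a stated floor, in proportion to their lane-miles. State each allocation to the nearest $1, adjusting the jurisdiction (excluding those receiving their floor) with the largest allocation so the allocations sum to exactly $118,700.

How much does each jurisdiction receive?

Minimums first: Summit District $11,950. Remaining pool $106,750.
Remaining pool split over remaining lane-miles 231.4: Lakeview Borough 60,848.42 → $60,848; Lower Ward 45,901.58 → $45,902.

Summit District: $11,950 | Lakeview Borough: $60,848 | Lower Ward: $45,902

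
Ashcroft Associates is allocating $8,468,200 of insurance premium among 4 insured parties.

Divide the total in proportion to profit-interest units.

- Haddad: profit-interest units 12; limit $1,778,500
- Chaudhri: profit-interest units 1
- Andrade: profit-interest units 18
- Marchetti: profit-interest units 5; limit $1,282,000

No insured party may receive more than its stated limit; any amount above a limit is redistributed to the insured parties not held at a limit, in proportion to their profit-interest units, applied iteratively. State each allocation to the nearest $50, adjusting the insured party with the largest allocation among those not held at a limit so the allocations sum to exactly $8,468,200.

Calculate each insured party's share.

Sum of profit-interest units: 36.
Proportional shares (ignoring caps): Haddad 2,822,733.33; Chaudhri 235,227.78; Andrade 4,234,100.00; Marchetti 1,176,138.89.
Capped: Haddad ($1,778,500); residual $6,689,700 reallocated over remaining profit-interest units 24.
Capped: Marchetti ($1,282,000); residual $5,407,700 reallocated over remaining profit-interest units 19.
Remaining shares: Chaudhri 284,615.79 → $284,600; Andrade 5,123,084.21 → $5,123,100.

Haddad: $1,778,500 · Chaudhri: $284,600 · Andrade: $5,123,100 · Marchetti: $1,282,000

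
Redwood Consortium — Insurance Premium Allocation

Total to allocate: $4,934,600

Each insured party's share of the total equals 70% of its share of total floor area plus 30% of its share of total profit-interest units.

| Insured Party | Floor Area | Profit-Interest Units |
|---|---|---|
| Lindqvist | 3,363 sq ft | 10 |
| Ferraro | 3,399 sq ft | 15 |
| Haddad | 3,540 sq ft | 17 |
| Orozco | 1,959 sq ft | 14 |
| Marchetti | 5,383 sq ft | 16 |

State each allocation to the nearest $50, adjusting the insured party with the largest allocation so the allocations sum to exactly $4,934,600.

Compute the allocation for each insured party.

Lindqvist: $864,000; Ferraro: $973,850; Haddad: $1,042,550; Orozco: $671,350; Marchetti: $1,382,850

Floor area total 17,644; profit-interest units total 72.
Composite weights (70% floor area + 30% profit-interest units): Lindqvist 0.1751; Ferraro 0.1974; Haddad 0.2113; Orozco 0.1361; Marchetti 0.2802.
Pro-rata amounts: Lindqvist 863,993.16; Ferraro 973,845.16; Haddad 1,042,570.83; Orozco 671,371.11; Marchetti 1,382,819.75.
Rounded to nearest $50: Lindqvist $864,000; Ferraro $973,850; Haddad $1,042,550; Orozco $671,350; Marchetti $1,382,800. Sum = $4,934,550.
Difference $4,934,600 − $4,934,550 = +$50 applied to largest allocation (Marchetti): Marchetti becomes $1,382,850.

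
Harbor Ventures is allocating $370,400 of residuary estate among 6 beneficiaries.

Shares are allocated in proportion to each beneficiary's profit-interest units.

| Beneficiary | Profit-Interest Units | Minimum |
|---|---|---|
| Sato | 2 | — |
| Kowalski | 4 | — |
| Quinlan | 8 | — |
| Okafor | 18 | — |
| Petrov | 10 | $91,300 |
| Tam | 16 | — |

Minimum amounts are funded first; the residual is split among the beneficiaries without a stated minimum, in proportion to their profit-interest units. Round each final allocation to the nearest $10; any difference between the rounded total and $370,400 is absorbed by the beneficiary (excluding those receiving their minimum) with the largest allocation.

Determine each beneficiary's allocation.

Guaranteed amounts: Petrov $91,300. Balance $279,100.
Balance split over remaining profit-interest units 48: Sato 11,629.17 → $11,630; Kowalski 23,258.33 → $23,260; Quinlan 46,516.67 → $46,520; Okafor 104,662.50 → $104,660; Tam 93,033.33 → $93,030.

Sato: $11,630; Kowalski: $23,260; Quinlan: $46,520; Okafor: $104,660; Petrov: $91,300; Tam: $93,030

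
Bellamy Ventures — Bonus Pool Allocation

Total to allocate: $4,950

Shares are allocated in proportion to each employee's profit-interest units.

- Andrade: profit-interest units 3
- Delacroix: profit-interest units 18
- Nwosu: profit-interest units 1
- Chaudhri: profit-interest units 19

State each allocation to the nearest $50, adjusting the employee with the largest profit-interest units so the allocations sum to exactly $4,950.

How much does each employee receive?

Sum of profit-interest units: 41.
Raw shares: Andrade 3/41 × $4,950 = 362.20; Delacroix 18/41 × $4,950 = 2,173.17; Nwosu 1/41 × $4,950 = 120.73; Chaudhri 19/41 × $4,950 = 2,293.90.
After rounding ($50): Andrade $350; Delacroix $2,150; Nwosu $100; Chaudhri $2,300. Sum = $4,900.
Difference $4,950 − $4,900 = +$50 applied to largest profit-interest units (Chaudhri): Chaudhri becomes $2,350.

Andrade: $350; Delacroix: $2,150; Nwosu: $100; Chaudhri: $2,350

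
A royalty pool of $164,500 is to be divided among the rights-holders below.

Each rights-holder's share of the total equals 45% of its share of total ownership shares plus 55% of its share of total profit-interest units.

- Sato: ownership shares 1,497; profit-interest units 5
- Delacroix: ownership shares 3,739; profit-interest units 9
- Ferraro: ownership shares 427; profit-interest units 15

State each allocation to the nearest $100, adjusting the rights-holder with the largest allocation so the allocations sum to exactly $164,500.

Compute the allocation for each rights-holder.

Ownership shares total 5,663; profit-interest units total 29.
Blended shares (45% ownership shares + 55% profit-interest units): Sato 0.2138; Delacroix 0.4678; Ferraro 0.3184.
Unrounded shares: Sato 35,167.46; Delacroix 76,953.51; Ferraro 52,379.03.
After rounding ($100): Sato $35,200; Delacroix $77,000; Ferraro $52,400. Sum = $164,600.
Difference $164,500 − $164,600 = −$100 applied to largest allocation (Delacroix): Delacroix becomes $76,900.

Sato: $35,200; Delacroix: $76,900; Ferraro: $52,400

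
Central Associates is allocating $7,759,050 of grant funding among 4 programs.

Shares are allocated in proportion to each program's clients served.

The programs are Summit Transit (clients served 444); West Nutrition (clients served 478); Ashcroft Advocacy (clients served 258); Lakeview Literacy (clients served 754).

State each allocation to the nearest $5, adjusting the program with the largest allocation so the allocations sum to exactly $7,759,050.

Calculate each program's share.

Summit Transit: $1,781,290 · West Nutrition: $1,917,695 · Ashcroft Advocacy: $1,035,075 · Lakeview Literacy: $3,024,990

Sum of clients served: 1,934.
Raw shares: Summit Transit 444/1,934 × $7,759,050 = 1,781,291.73; West Nutrition 478/1,934 × $7,759,050 = 1,917,696.95; Ashcroft Advocacy 258/1,934 × $7,759,050 = 1,035,074.92; Lakeview Literacy 754/1,934 × $7,759,050 = 3,024,986.40.
Rounded to nearest $5: Summit Transit $1,781,290; West Nutrition $1,917,695; Ashcroft Advocacy $1,035,075; Lakeview Literacy $3,024,985. Sum = $7,759,045.
Difference $7,759,050 − $7,759,045 = +$5 applied to largest allocation (Lakeview Literacy): Lakeview Literacy becomes $3,024,990.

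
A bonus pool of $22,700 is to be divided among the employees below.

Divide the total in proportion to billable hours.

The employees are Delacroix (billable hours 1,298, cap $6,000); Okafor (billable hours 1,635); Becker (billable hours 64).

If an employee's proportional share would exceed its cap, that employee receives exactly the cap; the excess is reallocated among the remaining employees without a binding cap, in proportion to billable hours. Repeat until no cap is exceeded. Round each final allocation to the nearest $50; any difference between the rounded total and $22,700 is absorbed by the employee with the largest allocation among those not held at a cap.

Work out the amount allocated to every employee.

Combined billable hours = 2,997.
Unconstrained shares: Delacroix 9,831.36; Okafor 12,383.88; Becker 484.75.
Held at cap: Delacroix ($6,000); balance $16,700 reallocated over remaining billable hours 1,699.
Remaining shares: Okafor 16,070.92 → $16,050; Becker 629.08 → $650.

Delacroix: $6,000 | Okafor: $16,050 | Becker: $650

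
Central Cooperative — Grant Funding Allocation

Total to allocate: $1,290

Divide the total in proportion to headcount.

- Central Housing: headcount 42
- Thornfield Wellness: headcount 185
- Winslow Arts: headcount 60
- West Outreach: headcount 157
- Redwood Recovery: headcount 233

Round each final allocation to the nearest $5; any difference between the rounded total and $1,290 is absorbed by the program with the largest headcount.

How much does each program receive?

Central Housing: $80; Thornfield Wellness: $355; Winslow Arts: $115; West Outreach: $300; Redwood Recovery: $440

Sum of headcount: 42 + 185 + 60 + 157 + 233 = 677.
Raw shares: Central Housing 80.03; Thornfield Wellness 352.51; Winslow Arts 114.33; West Outreach 299.16; Redwood Recovery 443.97.
At nearest $5: Central Housing $80; Thornfield Wellness $355; Winslow Arts $115; West Outreach $300; Redwood Recovery $445. Sum = $1,295.
Difference $1,290 − $1,295 = −$5 applied to largest headcount (Redwood Recovery): Redwood Recovery becomes $440.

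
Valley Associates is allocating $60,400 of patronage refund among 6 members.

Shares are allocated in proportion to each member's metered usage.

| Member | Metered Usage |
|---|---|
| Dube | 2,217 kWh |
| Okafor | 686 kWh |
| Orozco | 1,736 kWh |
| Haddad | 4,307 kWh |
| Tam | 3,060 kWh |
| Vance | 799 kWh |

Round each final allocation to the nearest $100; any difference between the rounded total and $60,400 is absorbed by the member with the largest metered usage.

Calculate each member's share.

Dube: $10,500; Okafor: $3,200; Orozco: $8,200; Haddad: $20,300; Tam: $14,400; Vance: $3,800

Sum of metered usage: 2,217 + 686 + 1,736 + 4,307 + 3,060 + 799 = 12,805.
Proportional shares: Dube 10,457.38; Okafor 3,235.80; Orozco 8,188.55; Haddad 20,315.72; Tam 14,433.74; Vance 3,768.81.
At nearest $100: Dube $10,500; Okafor $3,200; Orozco $8,200; Haddad $20,300; Tam $14,400; Vance $3,800. Sum = $60,400.
Rounded total matches; no reconciliation needed.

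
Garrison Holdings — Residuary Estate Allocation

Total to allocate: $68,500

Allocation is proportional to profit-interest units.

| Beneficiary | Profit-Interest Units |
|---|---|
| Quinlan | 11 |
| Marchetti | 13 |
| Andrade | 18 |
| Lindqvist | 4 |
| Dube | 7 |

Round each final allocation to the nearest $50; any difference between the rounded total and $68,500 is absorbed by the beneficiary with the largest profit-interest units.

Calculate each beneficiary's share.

Quinlan: $14,200 · Marchetti: $16,800 · Andrade: $23,300 · Lindqvist: $5,150 · Dube: $9,050

Combined profit-interest units = 53.
Unrounded shares: Quinlan 11/53 × $68,500 = 14,216.98; Marchetti 13/53 × $68,500 = 16,801.89; Andrade 18/53 × $68,500 = 23,264.15; Lindqvist 4/53 × $68,500 = 5,169.81; Dube 7/53 × $68,500 = 9,047.17.
At nearest $50: Quinlan $14,200; Marchetti $16,800; Andrade $23,250; Lindqvist $5,150; Dube $9,050. Sum = $68,450.
Difference $68,500 − $68,450 = +$50 applied to largest profit-interest units (Andrade): Andrade becomes $23,300.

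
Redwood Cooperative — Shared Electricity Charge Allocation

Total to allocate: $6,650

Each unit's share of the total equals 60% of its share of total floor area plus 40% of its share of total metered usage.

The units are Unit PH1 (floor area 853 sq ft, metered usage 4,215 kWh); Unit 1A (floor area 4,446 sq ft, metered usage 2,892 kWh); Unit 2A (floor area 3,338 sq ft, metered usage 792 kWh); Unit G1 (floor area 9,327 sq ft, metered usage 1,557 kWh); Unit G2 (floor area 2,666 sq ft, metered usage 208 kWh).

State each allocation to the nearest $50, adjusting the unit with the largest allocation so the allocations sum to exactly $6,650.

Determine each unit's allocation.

Floor area total 20,630; metered usage total 9,664.
Combined weights (60% floor area + 40% metered usage): Unit PH1 0.1993; Unit 1A 0.2490; Unit 2A 0.1299; Unit G1 0.3357; Unit G2 0.0861.
Raw shares: Unit PH1 1,325.15; Unit 1A 1,655.91; Unit 2A 863.59; Unit G1 2,232.47; Unit G2 572.88.
Rounded to nearest $50: Unit PH1 $1,350; Unit 1A $1,650; Unit 2A $850; Unit G1 $2,250; Unit G2 $550. Sum = $6,650.
Sum already equals the total — no adjustment.

Unit PH1: $1,350; Unit 1A: $1,650; Unit 2A: $850; Unit G1: $2,250; Unit G2: $550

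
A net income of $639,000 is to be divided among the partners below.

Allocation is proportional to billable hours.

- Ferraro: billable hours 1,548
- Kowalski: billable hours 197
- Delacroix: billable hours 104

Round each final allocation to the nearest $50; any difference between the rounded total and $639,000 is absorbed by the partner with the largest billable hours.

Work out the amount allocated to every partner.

Ferraro: $534,950 | Kowalski: $68,100 | Delacroix: $35,950

Sum of billable hours: 1,548 + 197 + 104 = 1,849.
Pro-rata amounts: Ferraro 534,976.74; Kowalski 68,081.67; Delacroix 35,941.59.
At nearest $50: Ferraro $535,000; Kowalski $68,100; Delacroix $35,950. Sum = $639,050.
Difference $639,000 − $639,050 = −$50 applied to largest billable hours (Ferraro): Ferraro becomes $534,950.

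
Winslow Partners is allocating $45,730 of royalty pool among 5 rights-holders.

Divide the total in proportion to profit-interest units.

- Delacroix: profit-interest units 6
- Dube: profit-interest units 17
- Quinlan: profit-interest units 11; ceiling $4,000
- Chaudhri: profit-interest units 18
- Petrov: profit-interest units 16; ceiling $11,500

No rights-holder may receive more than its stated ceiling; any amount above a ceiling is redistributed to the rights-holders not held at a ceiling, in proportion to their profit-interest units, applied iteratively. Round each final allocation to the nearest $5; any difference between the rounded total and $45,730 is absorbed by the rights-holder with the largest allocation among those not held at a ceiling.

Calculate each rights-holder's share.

Delacroix: $4,425 | Dube: $12,535 | Quinlan: $4,000 | Chaudhri: $13,270 | Petrov: $11,500

Combined profit-interest units = 68.
Pro-rata shares before constraints: Delacroix 4,035.00; Dube 11,432.50; Quinlan 7,397.50; Chaudhri 12,105.00; Petrov 10,760.00.
Cap binds for Quinlan ($4,000); residual $41,730 reallocated over remaining profit-interest units 57.
Cap binds for Petrov ($11,500); residual $30,230 reallocated over remaining profit-interest units 41.
Shares after redistribution: Delacroix 4,423.90 → $4,425; Dube 12,534.39 → $12,535; Chaudhri 13,271.71 → $13,270.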